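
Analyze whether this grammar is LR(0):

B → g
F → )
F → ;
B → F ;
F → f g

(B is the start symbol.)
Augment with B' → B and build the canonical LR(0) collection (I0 = CLOSURE({[B' → . B]}), then GOTO on every symbol after a dot until no new states appear). It has 9 states:
  I0: { [B → . F ;], [B → . g], [B' → . B], [F → . )], [F → . ;], [F → . f g] }  — shift
  I1: { [F → ) .] }  — reduce
  I2: { [F → ; .] }  — reduce
  I3: { [B' → B .] }  — accept
  I4: { [B → F . ;] }  — shift
  I5: { [F → f . g] }  — shift
  I6: { [B → g .] }  — reduce
  I7: { [F → f g .] }  — reduce
  I8: { [B → F ; .] }  — reduce

Every state is either a pure shift/goto state or contains exactly one complete item and nothing to shift — no conflicts. The grammar is LR(0).

Answer: Yes, the grammar is LR(0)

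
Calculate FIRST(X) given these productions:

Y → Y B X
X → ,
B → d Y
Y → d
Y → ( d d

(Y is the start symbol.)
To compute FIRST(X), examine every production with X on the left-hand side, reading each right-hand side left to right until a non-nullable symbol is reached.

From X → ,:
  - ',' is a terminal: add ',' and stop

Collecting: FIRST(X) = { ',' }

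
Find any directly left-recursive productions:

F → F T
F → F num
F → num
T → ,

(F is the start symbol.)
Yes, F is left-recursive

Direct left recursion occurs when N → N α for some non-terminal N (the right-hand side begins with the left-hand side itself).

F → F T: LEFT RECURSIVE (starts with F)
F → F num: LEFT RECURSIVE (starts with F)
F → num: starts with num
T → ,: starts with ','

The grammar has direct left recursion on: F.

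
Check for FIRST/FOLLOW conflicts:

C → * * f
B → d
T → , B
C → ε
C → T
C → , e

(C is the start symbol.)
Nullable non-terminals: C.
FIRST sets used below: FIRST(T) = { ',' }

C: nullable alternative(s) C → ε; FOLLOW(C) = { $ }
  C → * * f: FIRST \ {ε} = { '*' } — disjoint from FOLLOW(C)
  C → ε: FIRST \ {ε} = { } — this is the only nullable alternative, skip
  C → T: FIRST \ {ε} = { ',' } — disjoint from FOLLOW(C)
  C → , e: FIRST \ {ε} = { ',' } — disjoint from FOLLOW(C)

B, T have no nullable alternative, so no FIRST/FOLLOW check is needed there.

No FIRST/FOLLOW conflicts found.

Answer: No FIRST/FOLLOW conflicts.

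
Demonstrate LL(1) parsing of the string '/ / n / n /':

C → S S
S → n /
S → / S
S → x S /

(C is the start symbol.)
Stack is shown with the top on the left.

Stack    Input          Action
------------------------------
C $      / / n / n / $  output C → S S
S S $    / / n / n / $  output S → / S
/ S S $  / / n / n / $  match '/'
S S $    / n / n / $    output S → / S
/ S S $  / n / n / $    match '/'
S S $    n / n / $      output S → n /
n / S $  n / n / $      match 'n'
/ S $    / n / $        match '/'
S $      n / $          output S → n /
n / $    n / $          match 'n'
/ $      / $            match '/'
$        $              accept

The string is accepted.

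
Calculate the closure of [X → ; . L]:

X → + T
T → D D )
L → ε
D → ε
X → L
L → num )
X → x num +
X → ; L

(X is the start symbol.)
To compute CLOSURE, for each item [A → α.Bβ] where B is a non-terminal, add [B → .γ] for all productions B → γ; repeat for the newly added items until nothing changes.

Start with: [X → ; . L]
  [X → ; . L] has the dot before L: add [L → .], [L → . num )]
No further items can be added.

CLOSURE = { [L → . num )], [L → .], [X → ; . L] }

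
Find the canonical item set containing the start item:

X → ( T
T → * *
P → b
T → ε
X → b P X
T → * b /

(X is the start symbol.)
{ [X → . ( T], [X → . b P X], [X' → . X] }

First, augment the grammar with X' → X
I₀ = CLOSURE({ [X' → . X] }):
  [X' → . X] has the dot before X: add [X → . ( T], [X → . b P X]
No further items can be added.

I₀ = { [X → . ( T], [X → . b P X], [X' → . X] }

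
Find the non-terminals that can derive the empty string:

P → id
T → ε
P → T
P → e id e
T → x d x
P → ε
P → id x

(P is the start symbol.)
A non-terminal is nullable if it can derive ε (the empty string): either it has an ε-production, or it has a production whose right-hand side consists entirely of nullable non-terminals.

ε-productions: T → ε, P → ε
So T, P are immediately nullable.
Every non-terminal is now nullable.
Nullable = { 'P', 'T' }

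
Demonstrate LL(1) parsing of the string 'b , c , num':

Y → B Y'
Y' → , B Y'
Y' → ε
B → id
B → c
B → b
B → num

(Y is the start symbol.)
LL(1) parsing maintains a stack (initially the start symbol over $) and the input. At each step: if the stack top is a terminal, match it against the current input token; if it is a non-terminal N, replace it with the RHS of M[N, lookahead] (the unique production whose predict set contains the lookahead).

Stack is shown with the top on the left.

Stack     Input          Action
-------------------------------
Y $       b , c , num $  output Y → B Y'
B Y' $    b , c , num $  output B → b
b Y' $    b , c , num $  match 'b'
Y' $      , c , num $    output Y' → , B Y'
, B Y' $  , c , num $    match ','
B Y' $    c , num $      output B → c
c Y' $    c , num $      match 'c'
Y' $      , num $        output Y' → , B Y'
, B Y' $  , num $        match ','
B Y' $    num $          output B → num
num Y' $  num $          match 'num'
Y' $      $              output Y' → ε
$         $              accept

The string is accepted.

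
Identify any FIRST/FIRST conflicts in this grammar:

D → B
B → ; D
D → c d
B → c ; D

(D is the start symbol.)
Yes. D → B / D → c d on { 'c' }

A FIRST/FIRST conflict occurs when two productions N → α and N → β for the same non-terminal have FIRST(α) ∩ FIRST(β) ≠ ∅ (with ε ∈ FIRST of a nullable right-hand side, so two nullable alternatives also conflict).

FIRST sets of the non-terminals at (or reachable through a nullable prefix from) the front of some alternative:
  FIRST(B) = { ';', 'c' }

Productions for D:
  D → B: FIRST = { ';', 'c' }
  D → c d: FIRST = { 'c' }
Productions for B:
  B → ; D: FIRST = { ';' }
  B → c ; D: FIRST = { 'c' }

Conflict for D: D → B and D → c d
  Overlap: { 'c' }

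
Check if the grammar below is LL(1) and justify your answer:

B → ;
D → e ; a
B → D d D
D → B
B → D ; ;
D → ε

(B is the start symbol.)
A grammar is LL(1) if for each non-terminal N with multiple productions, the predict sets of those productions are pairwise disjoint, where PREDICT(N → α) = (FIRST(α) \ {ε}) ∪ (FOLLOW(N) if α ⇒* ε).

Relevant sets:
  FIRST(D) = { ';', 'd', 'e', ε }
  FIRST(B) = { ';', 'd', 'e' }
  FOLLOW(D) = { $, ';', 'd' }

For B:
  PREDICT(B → ';') = { ';' }
  PREDICT(B → D d D) = { ';', 'd', 'e' }
  PREDICT(B → D ';' ';') = { ';', 'd', 'e' }
For D:
  PREDICT(D → e ';' a) = { 'e' }
  PREDICT(D → B) = { ';', 'd', 'e' }
  PREDICT(D → ε) = { $, ';', 'd' }

Conflict found: Predict set conflict for B: { ';' }
The grammar is NOT LL(1).

Answer: No. Predict set conflict for B: { ';' }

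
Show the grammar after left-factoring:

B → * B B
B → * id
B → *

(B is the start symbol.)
B → * B'
B' → B B
B' → id
B' → ε

Left-factoring transforms A → αβ₁ | αβ₂ into A → αA' and A' → β₁ | β₂
(α is the longest common prefix among the alternatives). Repeat until
no nonterminal has two alternatives with a common prefix.

Round 1: B has alternatives sharing prefix '*'. Introduce B': B → * B'
  Add: B' → B B
  Add: B' → id
  Add: B' → ε

No remaining common prefixes — done.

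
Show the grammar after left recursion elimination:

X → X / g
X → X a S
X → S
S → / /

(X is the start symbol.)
X is directly left-recursive. The standard transformation for
  A → A α₁ | ... | A α_m | β₁ | ... | β_n
is
  A  → β₁ A' | ... | β_n A'
  A' → α₁ A' | ... | α_m A' | ε

X → S becomes X → S X'
X → X / g becomes X' → / g X'
X → X a S becomes X' → a S X'
Add X' → ε

Productions for other non-terminals are unchanged:
  S → / /

Resulting grammar:
X → S X'
X' → / g X'
X' → a S X'
X' → ε
S → / /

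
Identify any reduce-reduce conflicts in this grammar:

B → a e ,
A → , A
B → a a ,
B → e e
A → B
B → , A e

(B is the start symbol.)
No reduce-reduce conflicts

Augment with B' → B and build the canonical LR(0) collection (I0 = CLOSURE({[B' → . B]}), then GOTO on every symbol after a dot until no new states appear). It has 15 states:
  I0: { [B → . , A e], [B → . a a ,], [B → . a e ,], [B → . e e], [B' → . B] }  — shift
  I1: { [A → . , A], [A → . B], [B → , . A e], [B → . , A e], [B → . a a ,], [B → . a e ,], [B → . e e] }  — shift
  I2: { [B' → B .] }  — accept
  I3: { [B → a . a ,], [B → a . e ,] }  — shift
  I4: { [B → e . e] }  — shift
  I5: { [B → e e .] }  — reduce
  I6: { [B → a a . ,] }  — shift
  I7: { [B → a e . ,] }  — shift
  I8: { [B → a e , .] }  — reduce
  I9: { [B → a a , .] }  — reduce
  I10: { [A → , . A], [A → . , A], [A → . B], [B → , . A e], [B → . , A e], [B → . a a ,], [B → . a e ,], [B → . e e] }  — shift
  I11: { [B → , A . e] }  — shift
  I12: { [A → B .] }  — reduce
  I13: { [B → , A e .] }  — reduce
  I14: { [A → , A .], [B → , A . e] }  — shift, reduce

No state contains more than one complete item.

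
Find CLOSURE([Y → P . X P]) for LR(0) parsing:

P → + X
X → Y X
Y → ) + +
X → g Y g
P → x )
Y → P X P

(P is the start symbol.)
To compute CLOSURE, for each item [A → α.Bβ] where B is a non-terminal, add [B → .γ] for all productions B → γ; repeat for the newly added items until nothing changes.

Start with: [Y → P . X P]
  [Y → P . X P] has the dot before X: add [X → . Y X], [X → . g Y g]
  [X → . Y X] has the dot before Y: add [Y → . ) + +], [Y → . P X P]
  [Y → . P X P] has the dot before P: add [P → . + X], [P → . x )]
No further items can be added.

CLOSURE = { [P → . + X], [P → . x )], [X → . Y X], [X → . g Y g], [Y → . ) + +], [Y → . P X P], [Y → P . X P] }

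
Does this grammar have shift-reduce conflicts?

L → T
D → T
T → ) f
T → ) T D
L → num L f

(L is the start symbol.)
No shift-reduce conflicts

Augment with L' → L and build the canonical LR(0) collection (I0 = CLOSURE({[L' → . L]}), then GOTO on every symbol after a dot until no new states appear). It has 11 states:
  I0: { [L → . T], [L → . num L f], [L' → . L], [T → . ) T D], [T → . ) f] }  — shift
  I1: { [T → ) . T D], [T → ) . f], [T → . ) T D], [T → . ) f] }  — shift
  I2: { [L' → L .] }  — accept
  I3: { [L → T .] }  — reduce
  I4: { [L → . T], [L → . num L f], [L → num . L f], [T → . ) T D], [T → . ) f] }  — shift
  I5: { [L → num L . f] }  — shift
  I6: { [L → num L f .] }  — reduce
  I7: { [D → . T], [T → ) T . D], [T → . ) T D], [T → . ) f] }  — shift
  I8: { [T → ) f .] }  — reduce
  I9: { [T → ) T D .] }  — reduce
  I10: { [D → T .] }  — reduce

No state contains both a complete item and a shift item.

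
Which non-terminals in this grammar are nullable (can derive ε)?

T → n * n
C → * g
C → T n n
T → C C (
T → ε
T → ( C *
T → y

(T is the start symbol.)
ε-productions: T → ε
So T is immediately nullable.
No further non-terminal can be added: every production for the remaining non-terminals contains a terminal or a non-nullable non-terminal.
Nullable = { 'T' }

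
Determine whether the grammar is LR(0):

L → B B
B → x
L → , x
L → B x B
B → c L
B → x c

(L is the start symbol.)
No. Shift-reduce conflict between [B → x .] and [B → x . c]

Augment with L' → L and build the canonical LR(0) collection (I0 = CLOSURE({[L' → . L]}), then GOTO on every symbol after a dot until no new states appear). It has 13 states:
  I0: { [B → . c L], [B → . x c], [B → . x], [L → . , x], [L → . B B], [L → . B x B], [L' → . L] }  — shift
  I1: { [L → , . x] }  — shift
  I2: { [B → . c L], [B → . x c], [B → . x], [L → B . B], [L → B . x B] }  — shift
  I3: { [L' → L .] }  — accept
  I4: { [B → . c L], [B → . x c], [B → . x], [B → c . L], [L → . , x], [L → . B B], [L → . B x B] }  — shift
  I5: { [B → x . c], [B → x .] }  — shift, reduce
  I6: { [B → x c .] }  — reduce
  I7: { [B → c L .] }  — reduce
  I8: { [L → B B .] }  — reduce
  I9: { [B → . c L], [B → . x c], [B → . x], [B → x . c], [B → x .], [L → B x . B] }  — shift, reduce
  I10: { [L → B x B .] }  — reduce
  I11: { [B → . c L], [B → . x c], [B → . x], [B → c . L], [B → x c .], [L → . , x], [L → . B B], [L → . B x B] }  — shift, reduce
  I12: { [L → , x .] }  — reduce

Conflict in state I5:
  Shift-reduce conflict between [B → x .] and [B → x . c]
So the grammar is NOT LR(0).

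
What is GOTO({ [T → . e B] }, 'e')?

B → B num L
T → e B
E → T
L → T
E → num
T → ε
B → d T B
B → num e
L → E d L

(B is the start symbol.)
GOTO(I, 'e') = CLOSURE({ [A → αX.β] : [A → α.Xβ] ∈ I, X = 'e' })

Items with dot before 'e', with the dot advanced:
  [T → . e B] → [T → e . B]
Closure of the advanced items:
  [T → e . B] has the dot before B: add [B → . B num L], [B → . d T B], [B → . num e]

GOTO = { [B → . B num L], [B → . d T B], [B → . num e], [T → e . B] }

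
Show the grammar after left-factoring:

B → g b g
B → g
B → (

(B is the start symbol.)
B → g B'
B' → b g
B' → ε
B → (

Left-factoring transforms A → αβ₁ | αβ₂ into A → αA' and A' → β₁ | β₂
(α is the longest common prefix among the alternatives). Repeat until
no nonterminal has two alternatives with a common prefix.

Round 1: B has alternatives sharing prefix 'g'. Introduce B': B → g B'
  Add: B' → b g
  Add: B' → ε

No remaining common prefixes — done.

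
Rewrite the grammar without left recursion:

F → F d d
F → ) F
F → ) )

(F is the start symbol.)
F → ) F F'
F → ) ) F'
F' → d d F'
F' → ε

F is directly left-recursive. The standard transformation for
  A → A α₁ | ... | A α_m | β₁ | ... | β_n
is
  A  → β₁ A' | ... | β_n A'
  A' → α₁ A' | ... | α_m A' | ε

F → ) F becomes F → ) F F'
F → ) ) becomes F → ) ) F'
F → F d d becomes F' → d d F'
Add F' → ε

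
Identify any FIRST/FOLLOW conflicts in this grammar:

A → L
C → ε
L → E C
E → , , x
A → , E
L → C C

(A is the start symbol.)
No FIRST/FOLLOW conflicts.

Nullable non-terminals: A, C, L.
FIRST sets used below: FIRST(L) = { ',', ε }, FIRST(E) = { ',' }, FIRST(C) = { ε }

A: nullable alternative(s) A → L; FOLLOW(A) = { $ }
  A → L: FIRST \ {ε} = { ',' } — this is the only nullable alternative, skip
  A → , E: FIRST \ {ε} = { ',' } — disjoint from FOLLOW(A)
C has a nullable alternative but only one production, so nothing to check.

L: nullable alternative(s) L → C C; FOLLOW(L) = { $ }
  L → E C: FIRST \ {ε} = { ',' } — disjoint from FOLLOW(L)
  L → C C: FIRST \ {ε} = { } — this is the only nullable alternative, skip

E has no nullable alternative, so no FIRST/FOLLOW check is needed there.

No FIRST/FOLLOW conflicts found.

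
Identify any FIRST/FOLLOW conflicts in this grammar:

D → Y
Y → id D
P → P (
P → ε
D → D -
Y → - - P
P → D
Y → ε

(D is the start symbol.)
A FIRST/FOLLOW conflict occurs when a non-terminal N has a nullable alternative N → β (β ⇒* ε) and another alternative N → α with FIRST(α) ∩ FOLLOW(N) ≠ ∅: on such a lookahead the parser cannot decide between expanding α and letting N vanish via β.

Nullable non-terminals: D, P, Y.
FIRST sets used below: FIRST(Y) = { '-', 'id', ε }, FIRST(D) = { '-', 'id', ε }, FIRST(P) = { '(', '-', 'id', ε }

D: nullable alternative(s) D → Y; FOLLOW(D) = { $, '(', '-' }
  D → Y: FIRST \ {ε} = { '-', 'id' } — this is the only nullable alternative, skip
  D → D -: FIRST \ {ε} = { '-', 'id' } — overlaps FOLLOW(D) on { '-' }: CONFLICT

P: nullable alternative(s) P → ε, P → D; FOLLOW(P) = { $, '(', '-' }
  P → P (: FIRST \ {ε} = { '(', '-', 'id' } — overlaps FOLLOW(P) on { '(', '-' }: CONFLICT
  P → ε: FIRST \ {ε} = { } — disjoint from FOLLOW(P)
  P → D: FIRST \ {ε} = { '-', 'id' } — overlaps FOLLOW(P) on { '-' }: CONFLICT

Y: nullable alternative(s) Y → ε; FOLLOW(Y) = { $, '(', '-' }
  Y → id D: FIRST \ {ε} = { 'id' } — disjoint from FOLLOW(Y)
  Y → - - P: FIRST \ {ε} = { '-' } — overlaps FOLLOW(Y) on { '-' }: CONFLICT
  Y → ε: FIRST \ {ε} = { } — this is the only nullable alternative, skip

So the grammar has 4 FIRST/FOLLOW conflicts (marked CONFLICT above).

Answer: Yes. D → D '-' with FOLLOW(D) on { '-' }; Y → '-' '-' P with FOLLOW(Y) on { '-' }; P → P '(' with FOLLOW(P) on { '(', '-' }; P → D with FOLLOW(P) on { '-' }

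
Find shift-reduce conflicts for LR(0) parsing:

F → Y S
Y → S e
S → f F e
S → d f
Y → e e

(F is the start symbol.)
A shift-reduce conflict occurs when an LR(0) state has both:
  - a complete (reduce) item [A → α .] (dot at the end), and
  - a shift item [B → β . c γ] (dot before a terminal).

Augment with F' → F and build the canonical LR(0) collection (I0 = CLOSURE({[F' → . F]}), then GOTO on every symbol after a dot until no new states appear). It has 13 states:
  I0: { [F → . Y S], [F' → . F], [S → . d f], [S → . f F e], [Y → . S e], [Y → . e e] }  — shift
  I1: { [F' → F .] }  — accept
  I2: { [Y → S . e] }  — shift
  I3: { [F → Y . S], [S → . d f], [S → . f F e] }  — shift
  I4: { [S → d . f] }  — shift
  I5: { [Y → e . e] }  — shift
  I6: { [F → . Y S], [S → . d f], [S → . f F e], [S → f . F e], [Y → . S e], [Y → . e e] }  — shift
  I7: { [S → f F . e] }  — shift
  I8: { [S → f F e .] }  — reduce
  I9: { [Y → e e .] }  — reduce
  I10: { [S → d f .] }  — reduce
  I11: { [F → Y S .] }  — reduce
  I12: { [Y → S e .] }  — reduce

No state contains both a complete item and a shift item.

Answer: No shift-reduce conflicts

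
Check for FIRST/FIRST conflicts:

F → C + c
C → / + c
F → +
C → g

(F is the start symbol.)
A FIRST/FIRST conflict occurs when two productions N → α and N → β for the same non-terminal have FIRST(α) ∩ FIRST(β) ≠ ∅ (with ε ∈ FIRST of a nullable right-hand side, so two nullable alternatives also conflict).

FIRST sets of the non-terminals at (or reachable through a nullable prefix from) the front of some alternative:
  FIRST(C) = { '/', 'g' }

Productions for F:
  F → C + c: FIRST = { '/', 'g' }
  F → +: FIRST = { '+' }
Productions for C:
  C → / + c: FIRST = { '/' }
  C → g: FIRST = { 'g' }

All alternatives of each non-terminal have pairwise disjoint FIRST sets.

Answer: No FIRST/FIRST conflicts.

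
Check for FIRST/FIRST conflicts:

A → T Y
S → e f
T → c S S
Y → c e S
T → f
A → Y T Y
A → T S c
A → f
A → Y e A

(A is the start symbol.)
A FIRST/FIRST conflict occurs when two productions N → α and N → β for the same non-terminal have FIRST(α) ∩ FIRST(β) ≠ ∅ (with ε ∈ FIRST of a nullable right-hand side, so two nullable alternatives also conflict).

FIRST sets of the non-terminals at (or reachable through a nullable prefix from) the front of some alternative:
  FIRST(T) = { 'c', 'f' }
  FIRST(Y) = { 'c' }

Productions for A:
  A → T Y: FIRST = { 'c', 'f' }
  A → Y T Y: FIRST = { 'c' }
  A → T S c: FIRST = { 'c', 'f' }
  A → f: FIRST = { 'f' }
  A → Y e A: FIRST = { 'c' }
Productions for T:
  T → c S S: FIRST = { 'c' }
  T → f: FIRST = { 'f' }
S, Y have only one production, so no FIRST/FIRST conflict is possible there.

Conflict for A: A → T Y and A → Y T Y
  Overlap: { 'c' }
Conflict for A: A → T Y and A → T S c
  Overlap: { 'c', 'f' }
Conflict for A: A → T Y and A → f
  Overlap: { 'f' }
Conflict for A: A → T Y and A → Y e A
  Overlap: { 'c' }
Conflict for A: A → Y T Y and A → T S c
  Overlap: { 'c' }
Conflict for A: A → Y T Y and A → Y e A
  Overlap: { 'c' }
Conflict for A: A → T S c and A → f
  Overlap: { 'f' }
Conflict for A: A → T S c and A → Y e A
  Overlap: { 'c' }

Answer: Yes. A → T Y / A → Y T Y on { 'c' }; A → T Y / A → T S c on { 'c', 'f' }; A → T Y / A → f on { 'f' }; A → T Y / A → Y e A on { 'c' }; A → Y T Y / A → T S c on { 'c' }; A → Y T Y / A → Y e A on { 'c' }; A → T S c / A → f on { 'f' }; A → T S c / A → Y e A on { 'c' }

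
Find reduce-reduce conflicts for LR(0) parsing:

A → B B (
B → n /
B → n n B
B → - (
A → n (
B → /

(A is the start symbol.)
No reduce-reduce conflicts

Augment with A' → A and build the canonical LR(0) collection (I0 = CLOSURE({[A' → . A]}), then GOTO on every symbol after a dot until no new states appear). It has 14 states:
  I0: { [A → . B B (], [A → . n (], [A' → . A], [B → . - (], [B → . /], [B → . n /], [B → . n n B] }  — shift
  I1: { [B → - . (] }  — shift
  I2: { [B → / .] }  — reduce
  I3: { [A' → A .] }  — accept
  I4: { [A → B . B (], [B → . - (], [B → . /], [B → . n /], [B → . n n B] }  — shift
  I5: { [A → n . (], [B → n . /], [B → n . n B] }  — shift
  I6: { [A → n ( .] }  — reduce
  I7: { [B → n / .] }  — reduce
  I8: { [B → . - (], [B → . /], [B → . n /], [B → . n n B], [B → n n . B] }  — shift
  I9: { [B → n n B .] }  — reduce
  I10: { [B → n . /], [B → n . n B] }  — shift
  I11: { [A → B B . (] }  — shift
  I12: { [A → B B ( .] }  — reduce
  I13: { [B → - ( .] }  — reduce

No state contains more than one complete item.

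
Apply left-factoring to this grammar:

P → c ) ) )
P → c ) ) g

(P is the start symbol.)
Left-factoring transforms A → αβ₁ | αβ₂ into A → αA' and A' → β₁ | β₂
(α is the longest common prefix among the alternatives). Repeat until
no nonterminal has two alternatives with a common prefix.

Round 1: P has alternatives sharing prefix 'c ) )'. Introduce P': P → c ) ) P'
  Add: P' → )
  Add: P' → g

No remaining common prefixes — done.

Resulting grammar:
P → c ) ) P'
P' → )
P' → g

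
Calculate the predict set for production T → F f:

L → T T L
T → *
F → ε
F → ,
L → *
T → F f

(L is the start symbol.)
PREDICT(T → F f) = (FIRST(RHS) \ {ε}) ∪ (FOLLOW(T) if ε ∈ FIRST(RHS), i.e. RHS ⇒* ε)
FIRST(F) = { ',', ε }
FIRST(F f) = { ',', 'f' }
ε ∉ FIRST(F f), so FOLLOW(T) is not added.
PREDICT(T → F f) = { ',', 'f' }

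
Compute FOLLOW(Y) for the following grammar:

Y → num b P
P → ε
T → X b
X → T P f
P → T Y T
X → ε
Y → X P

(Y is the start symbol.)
{ $, 'b' }

To compute FOLLOW(Y), find every occurrence of Y on a right-hand side N → α Y β: add FIRST(β) \ {ε}, and if β is empty or nullable also add FOLLOW(N). Iterate to a fixed point.

Y is the start symbol, so $ ∈ FOLLOW(Y).
In P → T Y T: Y is followed by T, add FIRST(T) \ {ε} = { 'b' }

Taking the union: FOLLOW(Y) = { $, 'b' }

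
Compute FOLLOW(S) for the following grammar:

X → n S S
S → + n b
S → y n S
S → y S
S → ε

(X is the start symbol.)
{ $, '+', 'y' }

In X → n S S: S is followed by S, add FIRST(S) \ {ε} = { '+', 'y' }
  S is nullable, so also add FOLLOW(X)
In X → n S S: S is at the end, add FOLLOW(X)
In S → y n S: S is at the end; this adds FOLLOW(S) to itself — nothing new
In S → y S: S is at the end; this adds FOLLOW(S) to itself — nothing new

The FOLLOW sets referred to above (computed the same way, to a fixed point):
  FOLLOW(X) = { $ }

Taking the union: FOLLOW(S) = { $, '+', 'y' }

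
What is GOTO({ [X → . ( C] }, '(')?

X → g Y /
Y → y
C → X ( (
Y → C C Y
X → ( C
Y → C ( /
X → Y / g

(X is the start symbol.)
{ [C → . X ( (], [X → ( . C], [X → . ( C], [X → . Y / g], [X → . g Y /], [Y → . C ( /], [Y → . C C Y], [Y → . y] }

GOTO(I, '(') = CLOSURE({ [A → αX.β] : [A → α.Xβ] ∈ I, X = '(' })

Items with dot before '(', with the dot advanced:
  [X → . ( C] → [X → ( . C]
Closure of the advanced items:
  [X → ( . C] has the dot before C: add [C → . X ( (]
  [C → . X ( (] has the dot before X: add [X → . g Y /], [X → . ( C], [X → . Y / g]
  [X → . Y / g] has the dot before Y: add [Y → . y], [Y → . C C Y], [Y → . C ( /]

GOTO = { [C → . X ( (], [X → ( . C], [X → . ( C], [X → . Y / g], [X → . g Y /], [Y → . C ( /], [Y → . C C Y], [Y → . y] }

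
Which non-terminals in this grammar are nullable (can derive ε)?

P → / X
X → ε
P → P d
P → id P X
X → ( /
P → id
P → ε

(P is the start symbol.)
{ 'P', 'X' }

A non-terminal is nullable if it can derive ε (the empty string): either it has an ε-production, or it has a production whose right-hand side consists entirely of nullable non-terminals.

ε-productions: X → ε, P → ε
So X, P are immediately nullable.
Every non-terminal is now nullable.
Nullable = { 'P', 'X' }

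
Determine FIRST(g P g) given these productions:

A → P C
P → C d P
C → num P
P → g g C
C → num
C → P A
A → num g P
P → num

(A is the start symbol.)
{ 'g' }

To compute FIRST(g P g), process the symbols left to right:
Symbol g is a terminal. Add 'g' and stop.
FIRST(g P g) = { 'g' }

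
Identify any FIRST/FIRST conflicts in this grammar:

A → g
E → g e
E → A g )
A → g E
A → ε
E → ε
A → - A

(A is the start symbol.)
A FIRST/FIRST conflict occurs when two productions N → α and N → β for the same non-terminal have FIRST(α) ∩ FIRST(β) ≠ ∅ (with ε ∈ FIRST of a nullable right-hand side, so two nullable alternatives also conflict).

FIRST sets of the non-terminals at (or reachable through a nullable prefix from) the front of some alternative:
  FIRST(A) = { '-', 'g', ε }

Productions for A:
  A → g: FIRST = { 'g' }
  A → g E: FIRST = { 'g' }
  A → ε: FIRST = { ε }
  A → - A: FIRST = { '-' }
Productions for E:
  E → g e: FIRST = { 'g' }
  E → A g ): FIRST = { '-', 'g' }
  E → ε: FIRST = { ε }

Conflict for A: A → g and A → g E
  Overlap: { 'g' }
Conflict for E: E → g e and E → A g )
  Overlap: { 'g' }

Answer: Yes. A → g / A → g E on { 'g' }; E → g e / E → A g ')' on { 'g' }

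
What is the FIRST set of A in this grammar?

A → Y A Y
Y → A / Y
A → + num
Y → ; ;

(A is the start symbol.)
{ '+', ';' }

To compute FIRST(A), examine every production with A on the left-hand side, reading each right-hand side left to right until a non-nullable symbol is reached.

FIRST sets of the other non-terminals involved (by the same procedure, iterated to a fixed point):
  FIRST(Y) = { '+', ';' }

From A → Y A Y:
  - Y is a non-terminal: add FIRST(Y) \ {ε} = { '+', ';' }
    Y is not nullable, so stop
From A → + num:
  - '+' is a terminal: add '+' and stop

Collecting: FIRST(A) = { '+', ';' }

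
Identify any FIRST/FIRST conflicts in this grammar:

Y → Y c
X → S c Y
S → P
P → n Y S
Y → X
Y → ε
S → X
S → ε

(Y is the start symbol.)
A FIRST/FIRST conflict occurs when two productions N → α and N → β for the same non-terminal have FIRST(α) ∩ FIRST(β) ≠ ∅ (with ε ∈ FIRST of a nullable right-hand side, so two nullable alternatives also conflict).

FIRST sets of the non-terminals at (or reachable through a nullable prefix from) the front of some alternative:
  FIRST(Y) = { 'c', 'n', ε }
  FIRST(X) = { 'c', 'n' }
  FIRST(P) = { 'n' }

Productions for Y:
  Y → Y c: FIRST = { 'c', 'n' }
  Y → X: FIRST = { 'c', 'n' }
  Y → ε: FIRST = { ε }
Productions for S:
  S → P: FIRST = { 'n' }
  S → X: FIRST = { 'c', 'n' }
  S → ε: FIRST = { ε }
X, P have only one production, so no FIRST/FIRST conflict is possible there.

Conflict for Y: Y → Y c and Y → X
  Overlap: { 'c', 'n' }
Conflict for S: S → P and S → X
  Overlap: { 'n' }

Answer: Yes. Y → Y c / Y → X on { 'c', 'n' }; S → P / S → X on { 'n' }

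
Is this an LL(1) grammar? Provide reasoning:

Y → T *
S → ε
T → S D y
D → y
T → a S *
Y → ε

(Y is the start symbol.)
Relevant sets:
  FIRST(T) = { 'a', 'y' }
  FIRST(S) = { ε }
  FIRST(D) = { 'y' }
  FOLLOW(Y) = { $ }

For Y:
  PREDICT(Y → T '*') = { 'a', 'y' }
  PREDICT(Y → ε) = { $ }
For T:
  PREDICT(T → S D y) = { 'y' }
  PREDICT(T → a S '*') = { 'a' }
S, D have a single production, so nothing to check there.

All predict sets are disjoint. The grammar IS LL(1).

Answer: Yes, the grammar is LL(1).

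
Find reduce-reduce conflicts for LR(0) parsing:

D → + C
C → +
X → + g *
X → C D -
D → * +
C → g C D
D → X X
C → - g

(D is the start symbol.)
No reduce-reduce conflicts

A reduce-reduce conflict occurs when an LR(0) state has two complete items [A → α .] and [B → β .] — both call for a reduction, and with no lookahead the parser cannot choose between them.

Augment with D' → D and build the canonical LR(0) collection (I0 = CLOSURE({[D' → . D]}), then GOTO on every symbol after a dot until no new states appear). It has 21 states:
  I0: { [C → . +], [C → . - g], [C → . g C D], [D → . * +], [D → . + C], [D → . X X], [D' → . D], [X → . + g *], [X → . C D -] }  — shift
  I1: { [D → * . +] }  — shift
  I2: { [C → + .], [C → . +], [C → . - g], [C → . g C D], [D → + . C], [X → + . g *] }  — shift, reduce
  I3: { [C → - . g] }  — shift
  I4: { [C → . +], [C → . - g], [C → . g C D], [D → . * +], [D → . + C], [D → . X X], [X → . + g *], [X → . C D -], [X → C . D -] }  — shift
  I5: { [D' → D .] }  — accept
  I6: { [C → . +], [C → . - g], [C → . g C D], [D → X . X], [X → . + g *], [X → . C D -] }  — shift
  I7: { [C → . +], [C → . - g], [C → . g C D], [C → g . C D] }  — shift
  I8: { [C → + .] }  — reduce
  I9: { [C → . +], [C → . - g], [C → . g C D], [C → g C . D], [D → . * +], [D → . + C], [D → . X X], [X → . + g *], [X → . C D -] }  — shift
  I10: { [C → g C D .] }  — reduce
  I11: { [C → + .], [X → + . g *] }  — shift, reduce
  I12: { [D → X X .] }  — reduce
  I13: { [X → + g . *] }  — shift
  I14: { [X → + g * .] }  — reduce
  I15: { [X → C D . -] }  — shift
  I16: { [X → C D - .] }  — reduce
  I17: { [C → - g .] }  — reduce
  I18: { [D → + C .] }  — reduce
  I19: { [C → . +], [C → . - g], [C → . g C D], [C → g . C D], [X → + g . *] }  — shift
  I20: { [D → * + .] }  — reduce

No state contains more than one complete item.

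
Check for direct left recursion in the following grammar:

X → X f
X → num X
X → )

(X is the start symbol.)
Yes, X is left-recursive

X → X f: LEFT RECURSIVE (starts with X)
X → num X: starts with num
X → ): starts with ')'

The grammar has direct left recursion on: X.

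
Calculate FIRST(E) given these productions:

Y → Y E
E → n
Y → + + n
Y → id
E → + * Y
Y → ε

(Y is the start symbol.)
{ '+', 'n' }

To compute FIRST(E), examine every production with E on the left-hand side, reading each right-hand side left to right until a non-nullable symbol is reached.

From E → n:
  - n is a terminal: add 'n' and stop
From E → + * Y:
  - '+' is a terminal: add '+' and stop

Collecting: FIRST(E) = { '+', 'n' }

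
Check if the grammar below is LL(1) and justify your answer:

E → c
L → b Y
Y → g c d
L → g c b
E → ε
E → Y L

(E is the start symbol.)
A grammar is LL(1) if for each non-terminal N with multiple productions, the predict sets of those productions are pairwise disjoint, where PREDICT(N → α) = (FIRST(α) \ {ε}) ∪ (FOLLOW(N) if α ⇒* ε).

Relevant sets:
  FIRST(Y) = { 'g' }
  FOLLOW(E) = { $ }

For E:
  PREDICT(E → c) = { 'c' }
  PREDICT(E → ε) = { $ }
  PREDICT(E → Y L) = { 'g' }
For L:
  PREDICT(L → b Y) = { 'b' }
  PREDICT(L → g c b) = { 'g' }
Y has a single production, so nothing to check there.

All predict sets are disjoint. The grammar IS LL(1).

Answer: Yes, the grammar is LL(1).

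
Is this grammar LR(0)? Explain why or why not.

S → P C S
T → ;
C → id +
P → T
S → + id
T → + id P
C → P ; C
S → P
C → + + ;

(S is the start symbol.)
Augment with S' → S and build the canonical LR(0) collection (I0 = CLOSURE({[S' → . S]}), then GOTO on every symbol after a dot until no new states appear). It has 20 states:
  I0: { [P → . T], [S → . + id], [S → . P C S], [S → . P], [S' → . S], [T → . + id P], [T → . ;] }  — shift
  I1: { [S → + . id], [T → + . id P] }  — shift
  I2: { [T → ; .] }  — reduce
  I3: { [C → . + + ;], [C → . P ; C], [C → . id +], [P → . T], [S → P . C S], [S → P .], [T → . + id P], [T → . ;] }  — shift, reduce
  I4: { [S' → S .] }  — accept
  I5: { [P → T .] }  — reduce
  I6: { [C → + . + ;], [T → + . id P] }  — shift
  I7: { [P → . T], [S → . + id], [S → . P C S], [S → . P], [S → P C . S], [T → . + id P], [T → . ;] }  — shift
  I8: { [C → P . ; C] }  — shift
  I9: { [C → id . +] }  — shift
  I10: { [C → id + .] }  — reduce
  I11: { [C → . + + ;], [C → . P ; C], [C → . id +], [C → P ; . C], [P → . T], [T → . + id P], [T → . ;] }  — shift
  I12: { [C → P ; C .] }  — reduce
  I13: { [S → P C S .] }  — reduce
  I14: { [C → + + . ;] }  — shift
  I15: { [P → . T], [T → + id . P], [T → . + id P], [T → . ;] }  — shift
  I16: { [T → + . id P] }  — shift
  I17: { [T → + id P .] }  — reduce
  I18: { [C → + + ; .] }  — reduce
  I19: { [P → . T], [S → + id .], [T → + id . P], [T → . + id P], [T → . ;] }  — shift, reduce

Conflict in state I3:
  Shift-reduce conflict between [S → P .] and [C → . + + ;]
So the grammar is NOT LR(0).

Answer: No. Shift-reduce conflict between [S → P .] and [C → . + + ;]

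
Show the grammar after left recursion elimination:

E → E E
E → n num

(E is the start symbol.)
E is directly left-recursive. The standard transformation for
  A → A α₁ | ... | A α_m | β₁ | ... | β_n
is
  A  → β₁ A' | ... | β_n A'
  A' → α₁ A' | ... | α_m A' | ε

E → n num becomes E → n num E'
E → E E becomes E' → E E'
Add E' → ε

Resulting grammar:
E → n num E'
E' → E E'
E' → ε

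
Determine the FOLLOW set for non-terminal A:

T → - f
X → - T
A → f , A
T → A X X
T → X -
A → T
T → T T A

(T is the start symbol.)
{ $, '-', 'f' }

To compute FOLLOW(A), find every occurrence of A on a right-hand side N → α A β: add FIRST(β) \ {ε}, and if β is empty or nullable also add FOLLOW(N). Iterate to a fixed point.

In A → f , A: A is at the end; this adds FOLLOW(A) to itself — nothing new
In T → A X X: A is followed by X X, add FIRST(X X) \ {ε} = { '-' }
In T → T T A: A is at the end, add FOLLOW(T)

The FOLLOW sets referred to above (computed the same way, to a fixed point):
  FOLLOW(T) = { $, '-', 'f' }

Taking the union: FOLLOW(A) = { $, '-', 'f' }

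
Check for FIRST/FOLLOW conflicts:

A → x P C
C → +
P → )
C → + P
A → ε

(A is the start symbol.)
Nullable non-terminals: A.

A: nullable alternative(s) A → ε; FOLLOW(A) = { $ }
  A → x P C: FIRST \ {ε} = { 'x' } — disjoint from FOLLOW(A)
  A → ε: FIRST \ {ε} = { } — this is the only nullable alternative, skip

C, P have no nullable alternative, so no FIRST/FOLLOW check is needed there.

No FIRST/FOLLOW conflicts found.

Answer: No FIRST/FOLLOW conflicts.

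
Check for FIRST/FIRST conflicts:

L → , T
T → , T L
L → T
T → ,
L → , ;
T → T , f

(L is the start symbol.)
FIRST sets of the non-terminals at (or reachable through a nullable prefix from) the front of some alternative:
  FIRST(T) = { ',' }

Productions for L:
  L → , T: FIRST = { ',' }
  L → T: FIRST = { ',' }
  L → , ;: FIRST = { ',' }
Productions for T:
  T → , T L: FIRST = { ',' }
  T → ,: FIRST = { ',' }
  T → T , f: FIRST = { ',' }

Conflict for L: L → , T and L → T
  Overlap: { ',' }
Conflict for L: L → , T and L → , ;
  Overlap: { ',' }
Conflict for L: L → T and L → , ;
  Overlap: { ',' }
Conflict for T: T → , T L and T → ,
  Overlap: { ',' }
Conflict for T: T → , T L and T → T , f
  Overlap: { ',' }
Conflict for T: T → , and T → T , f
  Overlap: { ',' }

Answer: Yes. L → ',' T / L → T on { ',' }; L → ',' T / L → ',' ';' on { ',' }; L → T / L → ',' ';' on { ',' }; T → ',' T L / T → ',' on { ',' }; T → ',' T L / T → T ',' f on { ',' }; T → ',' / T → T ',' f on { ',' }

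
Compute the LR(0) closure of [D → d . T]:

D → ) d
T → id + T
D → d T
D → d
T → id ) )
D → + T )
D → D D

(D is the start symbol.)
To compute CLOSURE, for each item [A → α.Bβ] where B is a non-terminal, add [B → .γ] for all productions B → γ; repeat for the newly added items until nothing changes.

Start with: [D → d . T]
  [D → d . T] has the dot before T: add [T → . id + T], [T → . id ) )]
No further items can be added.

CLOSURE = { [D → d . T], [T → . id ) )], [T → . id + T] }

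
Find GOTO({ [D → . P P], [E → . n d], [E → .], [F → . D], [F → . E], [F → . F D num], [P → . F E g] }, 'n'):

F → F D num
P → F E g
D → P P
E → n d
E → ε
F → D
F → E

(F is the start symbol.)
{ [E → n . d] }

GOTO(I, 'n') = CLOSURE({ [A → αX.β] : [A → α.Xβ] ∈ I, X = 'n' })

Items with dot before 'n', with the dot advanced:
  [E → . n d] → [E → n . d]
Closure adds nothing (no advanced item has the dot before a non-terminal).

GOTO = { [E → n . d] }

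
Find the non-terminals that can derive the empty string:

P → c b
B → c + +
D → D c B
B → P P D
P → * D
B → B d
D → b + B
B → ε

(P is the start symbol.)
ε-productions: B → ε
So B is immediately nullable.
No further non-terminal can be added: every production for the remaining non-terminals contains a terminal or a non-nullable non-terminal.
Nullable = { 'B' }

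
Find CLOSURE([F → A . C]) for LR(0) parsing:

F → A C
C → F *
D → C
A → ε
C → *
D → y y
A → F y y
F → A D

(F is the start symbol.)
{ [A → . F y y], [A → .], [C → . *], [C → . F *], [F → . A C], [F → . A D], [F → A . C] }

To compute CLOSURE, for each item [A → α.Bβ] where B is a non-terminal, add [B → .γ] for all productions B → γ; repeat for the newly added items until nothing changes.

Start with: [F → A . C]
  [F → A . C] has the dot before C: add [C → . F *], [C → . *]
  [C → . F *] has the dot before F: add [F → . A C], [F → . A D]
  [F → . A C] has the dot before A: add [A → .], [A → . F y y]
No further items can be added.

CLOSURE = { [A → . F y y], [A → .], [C → . *], [C → . F *], [F → . A C], [F → . A D], [F → A . C] }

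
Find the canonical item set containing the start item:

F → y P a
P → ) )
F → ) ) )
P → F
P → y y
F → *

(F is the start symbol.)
{ [F → . ) ) )], [F → . *], [F → . y P a], [F' → . F] }

First, augment the grammar with F' → F
I₀ = CLOSURE({ [F' → . F] }):
  [F' → . F] has the dot before F: add [F → . y P a], [F → . ) ) )], [F → . *]
No further items can be added.

I₀ = { [F → . ) ) )], [F → . *], [F → . y P a], [F' → . F] }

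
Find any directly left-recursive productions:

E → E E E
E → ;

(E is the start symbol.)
Direct left recursion occurs when N → N α for some non-terminal N (the right-hand side begins with the left-hand side itself).

E → E E E: LEFT RECURSIVE (starts with E)
E → ;: starts with ';'

The grammar has direct left recursion on: E.

Answer: Yes, E is left-recursive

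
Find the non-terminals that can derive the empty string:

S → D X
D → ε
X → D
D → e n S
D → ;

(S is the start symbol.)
ε-productions: D → ε
So D is immediately nullable.
X → D: every symbol on the right is nullable, so X is nullable too.
S → D X: every symbol on the right is nullable, so S is nullable too.
Every non-terminal is now nullable.
Nullable = { 'D', 'S', 'X' }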